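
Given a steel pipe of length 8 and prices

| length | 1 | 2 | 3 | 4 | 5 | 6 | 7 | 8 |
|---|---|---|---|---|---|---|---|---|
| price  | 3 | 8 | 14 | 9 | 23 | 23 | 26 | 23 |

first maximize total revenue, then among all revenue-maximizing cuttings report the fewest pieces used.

Build r[k] bottom-up: r[k] = max over allowed piece i of (p[i] + r[k−i]).
r[1] = 3
r[2] = max(3+3, 8+0) = 8
r[3] = max(3+8, 8+3, 14+0) = 14
r[4] = max(3+14, 8+8, 14+3, 9+0) = 17
r[5] = max(3+17, 8+14, 14+8, 9+3, 23+0) = 23
r[6] = max(3+23, 8+17, 14+14, 9+8, 23+3, 23+0) = 28
r[7] = max(3+28, 8+23, 14+17, …, 23+3, 26+0) = 31
r[8] = max(3+31, 8+28, 14+23, …, 26+3, 23+0) = 37
Maximum revenue is $37.
Now minimize piece count subject to staying optimal: for each k, pieces[k] = 1 + min over i with p[i]+r[k−i]=r[k] of pieces[k−i].
pieces[5] = 1
pieces[6] = 2
pieces[7] = 2
pieces[8] = 2

2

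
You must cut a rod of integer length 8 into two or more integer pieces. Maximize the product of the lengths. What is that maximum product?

Define m[k] = max over 1≤i<k of i · max(k−i, m[k−i]); the inner max lets the remainder stay uncut if that's better.
m[2] = 1×max(1,0) = 1×1 = 1
m[3] = max(1×2, 2×1) = 2
m[4] = max(1×3, 2×2, 3×1) = 4
m[5] = max(1×4, 2×3, 3×2, 4×1) = 6
m[6] = max(1×6, 2×4, 3×3, 4×2, 5×1) = 9
m[7] = max(1×9, 2×6, 3×4, 4×3, 5×2, 6×1) = 12
m[8] = max(1×12, 2×9, 3×6, …, 6×2, 7×1) = 18
One optimal split: 3 + 3 + 2; product 3×3×2 = 18.

18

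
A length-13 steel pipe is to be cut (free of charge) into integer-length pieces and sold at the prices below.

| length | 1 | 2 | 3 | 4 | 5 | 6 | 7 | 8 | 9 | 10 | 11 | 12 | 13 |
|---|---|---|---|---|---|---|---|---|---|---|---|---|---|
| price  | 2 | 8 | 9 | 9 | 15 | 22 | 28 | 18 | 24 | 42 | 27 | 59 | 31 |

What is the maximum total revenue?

61

Let R[k] be the best obtainable value from length k. For each k, try every first piece i and keep the best of price[i] + R[k−i].
R[1] = 2
R[2] = 8
R[3] = 10  (first piece 1, then R[2]=8)
R[4] = 16  (first piece 2, then R[2]=8)
R[5] = 18  (first piece 1, then R[4]=16)
R[6] = 24  (first piece 2, then R[4]=16)
R[7] = 28
R[8] = 32  (first piece 2, then R[6]=24)
R[9] = 36  (first piece 2, then R[7]=28)
R[10] = 42
R[11] = 44  (first piece 1, then R[10]=42)
R[12] = 59
R[13] = 61  (first piece 1, then R[12]=59)
One optimal cutting: 12 + 1 → $59 + $2 = $61.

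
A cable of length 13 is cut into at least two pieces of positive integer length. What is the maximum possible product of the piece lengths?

Let f[k] be the best product for length k (with at least one cut). For each first piece i, the rest contributes max(k−i, f[k−i]).
f[2] = 1·max(1,0) = 1·1 = 1
f[3] = 1·max(2,1) = 1·2 = 2
f[4] = 2·max(2,1) = 2·2 = 4
f[5] = 2·max(3,2) = 2·3 = 6
f[6] = 3·max(3,2) = 3·3 = 9
f[7] = 2·max(5,6) = 2·6 = 12
f[8] = 2·max(6,9) = 2·9 = 18
f[9] = 3·max(6,9) = 3·9 = 27
f[10] = 2·max(8,18) = 2·18 = 36
f[11] = 2·max(9,27) = 2·27 = 54
f[12] = 3·max(9,27) = 3·27 = 81
f[13] = 2·max(11,54) = 2·54 = 108
One optimal split: 3 + 3 + 3 + 2 + 2; product 3·3·3·2·2 = 108.

108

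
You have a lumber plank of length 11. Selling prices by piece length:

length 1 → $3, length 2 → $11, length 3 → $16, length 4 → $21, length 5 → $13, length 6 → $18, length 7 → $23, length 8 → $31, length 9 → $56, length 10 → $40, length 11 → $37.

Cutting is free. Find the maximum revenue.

67

Consider every possible first cut. v[k] is the best of p[i]+v[k−i] over all sellable i≤k.
v[1] = 3
v[2] = max(3+3, 11+0) = 11
v[3] = max(3+11, 11+3, 16+0) = 16
v[4] = max(3+16, 11+11, 16+3, 21+0) = 22
v[5] = max(3+22, 11+16, 16+11, 21+3, 13+0) = 27
v[6] = max(3+27, 11+22, 16+16, 21+11, 13+3, 18+0) = 33
v[7] = max(3+33, 11+27, 16+22, …, 18+3, 23+0) = 38
v[8] = max(3+38, 11+33, 16+27, …, 23+3, 31+0) = 44
v[9] = max(3+44, 11+38, 16+33, …, 31+3, 56+0) = 56
v[10] = max(3+56, 11+44, 16+38, …, 56+3, 40+0) = 59
v[11] = max(3+59, 11+56, 16+44, …, 40+3, 37+0) = 67
One optimal cutting: 9 + 2 → $56 + $11 = $67.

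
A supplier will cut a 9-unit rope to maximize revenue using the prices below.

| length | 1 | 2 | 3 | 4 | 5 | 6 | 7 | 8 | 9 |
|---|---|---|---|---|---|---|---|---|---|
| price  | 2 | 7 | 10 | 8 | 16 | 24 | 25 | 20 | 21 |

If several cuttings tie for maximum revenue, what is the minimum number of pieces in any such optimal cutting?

2

Build r[k] bottom-up: r[k] = max over allowed piece i of (p[i] + r[k−i]).
r[1] = 2
r[2] = 7
r[3] = 10
r[4] = 14  (first piece 2, then r[2]=7)
r[5] = 17  (first piece 2, then r[3]=10)
r[6] = 24
r[7] = 26  (first piece 1, then r[6]=24)
r[8] = 31  (first piece 2, then r[6]=24)
r[9] = 34  (first piece 3, then r[6]=24)
Maximum revenue is €34.
Now minimize piece count subject to staying optimal: for each k, pieces[k] = 1 + min over i with p[i]+r[k−i]=r[k] of pieces[k−i].
pieces[6] = 1
pieces[7] = 2
pieces[8] = 2
pieces[9] = 2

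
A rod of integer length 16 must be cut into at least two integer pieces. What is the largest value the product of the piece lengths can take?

324

Let P[k] be the best product for length k (with at least one cut). For each first piece i, the rest contributes max(k−i, P[k−i]).
P[2] = 1*max(1,0) = 1*1 = 1
P[3] = 1*max(2,1) = 1*2 = 2
P[4] = 2*max(2,1) = 2*2 = 4
P[5] = 2*max(3,2) = 2*3 = 6
P[6] = 3*max(3,2) = 3*3 = 9
P[7] = 2*max(5,6) = 2*6 = 12
P[8] = 2*max(6,9) = 2*9 = 18
P[9] = 3*max(6,9) = 3*9 = 27
P[10] = 2*max(8,18) = 2*18 = 36
P[11] = 2*max(9,27) = 2*27 = 54
P[12] = 3*max(9,27) = 3*27 = 81
P[13] = 2*max(11,54) = 2*54 = 108
P[14] = 2*max(12,81) = 2*81 = 162
P[15] = 3*max(12,81) = 3*81 = 243
P[16] = 2*max(14,162) = 2*162 = 324
One optimal split: 3 + 3 + 3 + 3 + 2 + 2; product 3*3*3*3*2*2 = 324.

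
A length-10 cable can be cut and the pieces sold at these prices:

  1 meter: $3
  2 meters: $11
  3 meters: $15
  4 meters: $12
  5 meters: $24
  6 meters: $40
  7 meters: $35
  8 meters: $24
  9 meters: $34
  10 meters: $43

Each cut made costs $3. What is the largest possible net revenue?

56

Build v[k] bottom-up: v[k] = max over allowed piece i of (p[i] + v[k−i]) − 3 per cut.
v[1] = 3
v[2] = 11
v[3] = 15
v[4] = 19  (first piece 2, then v[2]=11)
v[5] = 24
v[6] = 40
v[7] = 40  (first piece 1, then v[6]=40)
v[8] = 48  (first piece 2, then v[6]=40)
v[9] = 52  (first piece 3, then v[6]=40)
v[10] = 56  (first piece 2, then v[8]=48)
One optimal plan: pieces 6 + 2 + 2 (2 cuts) → $62 − $6 = $56.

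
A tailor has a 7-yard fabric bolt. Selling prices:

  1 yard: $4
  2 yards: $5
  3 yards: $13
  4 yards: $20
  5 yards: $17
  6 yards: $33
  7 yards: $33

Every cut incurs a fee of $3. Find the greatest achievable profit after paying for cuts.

Let v[k] be the best obtainable value from length k. For each k, try every first piece i and keep the best of price[i] + v[k−i] minus the 3 cut fee when i<k.
v[1] = 4
v[2] = max(4+4-3, 5+0) = 5
v[3] = max(4+5-3, 5+4-3, 13+0) = 13
v[4] = max(4+13-3, 5+5-3, 13+4-3, 20+0) = 20
v[5] = max(4+20-3, 5+13-3, 13+5-3, 20+4-3, 17+0) = 21
v[6] = max(4+21-3, 5+20-3, 13+13-3, 20+5-3, 17+4-3, 33+0) = 33
v[7] = max(4+33-3, 5+21-3, 13+20-3, …, 33+4-3, 33+0) = 34
One optimal plan: pieces 6 + 1 (1 cut) → $37 − $3 = $34.

34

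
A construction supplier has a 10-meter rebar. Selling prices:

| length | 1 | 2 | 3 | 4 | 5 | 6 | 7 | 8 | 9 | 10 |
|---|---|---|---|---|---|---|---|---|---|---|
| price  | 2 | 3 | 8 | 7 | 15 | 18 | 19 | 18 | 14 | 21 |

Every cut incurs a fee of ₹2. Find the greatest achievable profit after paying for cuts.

Build r[k] bottom-up: r[k] = max over allowed piece i of (p[i] + r[k−i]) − 2 per cut.
r[1] = 2
r[2] = max(2+2-2, 3+0) = 3
r[3] = max(2+3-2, 3+2-2, 8+0) = 8
r[4] = max(2+8-2, 3+3-2, 8+2-2, 7+0) = 8
r[5] = max(2+8-2, 3+8-2, 8+3-2, 7+2-2, 15+0) = 15
r[6] = max(2+15-2, 3+8-2, 8+8-2, 7+3-2, 15+2-2, 18+0) = 18
r[7] = max(2+18-2, 3+15-2, 8+8-2, …, 18+2-2, 19+0) = 19
r[8] = max(2+19-2, 3+18-2, 8+15-2, …, 19+2-2, 18+0) = 21
r[9] = max(2+21-2, 3+19-2, 8+18-2, …, 18+2-2, 14+0) = 24
r[10] = max(2+24-2, 3+21-2, 8+19-2, …, 14+2-2, 21+0) = 28
One optimal plan: pieces 5 + 5 (1 cut) → ₹30 − ₹2 = ₹28.

28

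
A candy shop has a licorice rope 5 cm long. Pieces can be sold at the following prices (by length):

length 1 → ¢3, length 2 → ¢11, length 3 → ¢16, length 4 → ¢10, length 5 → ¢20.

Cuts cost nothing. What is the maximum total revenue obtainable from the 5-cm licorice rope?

Consider every possible first cut. v[k] is the best of p[i]+v[k−i] over all sellable i≤k.
v[1] = 3
v[2] = max(3+3, 11+0) = 11
v[3] = max(3+11, 11+3, 16+0) = 16
v[4] = max(3+16, 11+11, 16+3, 10+0) = 22
v[5] = max(3+22, 11+16, 16+11, 10+3, 20+0) = 27
One optimal cutting: 3 + 2 → ¢16 + ¢11 = ¢27.

27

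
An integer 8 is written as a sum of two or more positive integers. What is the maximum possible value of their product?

Let f[k] be the best product for length k (with at least one cut). For each first piece i, the rest contributes max(k−i, f[k−i]).
f[2] = 1·max(1,0) = 1·1 = 1
f[3] = 1·max(2,1) = 1·2 = 2
f[4] = 2·max(2,1) = 2·2 = 4
f[5] = 2·max(3,2) = 2·3 = 6
f[6] = 3·max(3,2) = 3·3 = 9
f[7] = 2·max(5,6) = 2·6 = 12
f[8] = 2·max(6,9) = 2·9 = 18
One optimal split: 3 + 3 + 2; product 3·3·2 = 18.

18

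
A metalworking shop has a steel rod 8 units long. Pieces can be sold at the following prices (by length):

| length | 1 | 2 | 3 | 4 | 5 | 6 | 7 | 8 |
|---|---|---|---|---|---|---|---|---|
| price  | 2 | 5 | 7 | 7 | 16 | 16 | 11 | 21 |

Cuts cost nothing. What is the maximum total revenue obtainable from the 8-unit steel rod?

23

Build R[k] bottom-up: R[k] = max over allowed piece i of (p[i] + R[k−i]).
R[1] = 2
R[2] = 5
R[3] = 7  (first piece 1, then R[2]=5)
R[4] = 10  (first piece 2, then R[2]=5)
R[5] = 16
R[6] = 18  (first piece 1, then R[5]=16)
R[7] = 21  (first piece 2, then R[5]=16)
R[8] = 23  (first piece 1, then R[7]=21)
One optimal cutting: 5 + 2 + 1 → $16 + $5 + $2 = $23.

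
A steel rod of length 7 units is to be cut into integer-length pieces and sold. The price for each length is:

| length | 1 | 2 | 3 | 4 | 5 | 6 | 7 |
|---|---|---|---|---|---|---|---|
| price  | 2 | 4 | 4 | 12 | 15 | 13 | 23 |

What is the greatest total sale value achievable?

23

Let v[k] be the best obtainable value from length k. For each k, try every first piece i and keep the best of price[i] + v[k−i].
v[1] = 2
v[2] = 4  (first piece 1, then v[1]=2)
v[3] = 6  (first piece 1, then v[2]=4)
v[4] = 12
v[5] = 15
v[6] = 17  (first piece 1, then v[5]=15)
v[7] = 23
Best is to sell the whole 7-unit piece uncut for $23.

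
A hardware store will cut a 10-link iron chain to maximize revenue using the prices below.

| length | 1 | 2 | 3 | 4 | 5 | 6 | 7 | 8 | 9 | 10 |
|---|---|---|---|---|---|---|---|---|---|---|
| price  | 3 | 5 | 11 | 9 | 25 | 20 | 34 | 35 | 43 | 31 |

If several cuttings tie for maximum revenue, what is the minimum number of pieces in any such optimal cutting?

2

Build r[k] bottom-up: r[k] = max over allowed piece i of (p[i] + r[k−i]).
r[1] = 3
r[2] = 6  (first piece 1, then r[1]=3)
r[3] = 11
r[4] = 14  (first piece 1, then r[3]=11)
r[5] = 25
r[6] = 28  (first piece 1, then r[5]=25)
r[7] = 34
r[8] = 37  (first piece 1, then r[7]=34)
r[9] = 43
r[10] = 50  (first piece 5, then r[5]=25)
Maximum revenue is $50.
Now minimize piece count subject to staying optimal: for each k, pieces[k] = 1 + min over i with p[i]+r[k−i]=r[k] of pieces[k−i].
pieces[7] = 1
pieces[8] = 2
pieces[9] = 1
pieces[10] = 2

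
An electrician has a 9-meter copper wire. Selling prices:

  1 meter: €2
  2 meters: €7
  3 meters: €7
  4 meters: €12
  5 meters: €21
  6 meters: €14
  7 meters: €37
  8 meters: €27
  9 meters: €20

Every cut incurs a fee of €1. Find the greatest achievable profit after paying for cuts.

Let v[k] be the best obtainable value from length k. For each k, try every first piece i and keep the best of price[i] + v[k−i] minus the 1 cut fee when i<k.
v[1] = 2
v[2] = 7
v[3] = 8  (first piece 1, then v[2]=7)
v[4] = 13  (first piece 2, then v[2]=7)
v[5] = 21
v[6] = 22  (first piece 1, then v[5]=21)
v[7] = 37
v[8] = 38  (first piece 1, then v[7]=37)
v[9] = 43  (first piece 2, then v[7]=37)
One optimal plan: pieces 7 + 2 (1 cut) → €44 − €1 = €43.

43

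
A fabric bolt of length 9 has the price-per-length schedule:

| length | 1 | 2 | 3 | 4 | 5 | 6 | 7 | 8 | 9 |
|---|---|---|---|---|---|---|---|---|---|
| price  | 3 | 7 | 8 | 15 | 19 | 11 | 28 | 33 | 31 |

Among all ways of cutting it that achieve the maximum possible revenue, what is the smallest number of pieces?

Consider every possible first cut. r[k] is the best of p[i]+r[k−i] over all sellable i≤k.
r[1] = 3
r[2] = 7
r[3] = 10  (first piece 1, then r[2]=7)
r[4] = 15
r[5] = 19
r[6] = 22  (first piece 1, then r[5]=19)
r[7] = 28
r[8] = 33
r[9] = 36  (first piece 1, then r[8]=33)
Maximum revenue is $36.
Now minimize piece count subject to staying optimal: for each k, pieces[k] = 1 + min over i with p[i]+r[k−i]=r[k] of pieces[k−i].
pieces[6] = 2
pieces[7] = 1
pieces[8] = 1
pieces[9] = 2

2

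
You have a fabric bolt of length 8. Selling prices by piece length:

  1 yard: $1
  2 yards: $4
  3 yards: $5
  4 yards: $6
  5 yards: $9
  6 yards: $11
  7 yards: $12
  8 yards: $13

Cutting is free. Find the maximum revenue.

Consider every possible first cut. v[k] is the best of p[i]+v[k−i] over all sellable i≤k.
v[1] = 1
v[2] = 4
v[3] = 5  (first piece 1, then v[2]=4)
v[4] = 8  (first piece 2, then v[2]=4)
v[5] = 9  (first piece 1, then v[4]=8)
v[6] = 12  (first piece 2, then v[4]=8)
v[7] = 13  (first piece 1, then v[6]=12)
v[8] = 16  (first piece 2, then v[6]=12)
One optimal cutting: 2 + 2 + 2 + 2 → $4 + $4 + $4 + $4 = $16.

16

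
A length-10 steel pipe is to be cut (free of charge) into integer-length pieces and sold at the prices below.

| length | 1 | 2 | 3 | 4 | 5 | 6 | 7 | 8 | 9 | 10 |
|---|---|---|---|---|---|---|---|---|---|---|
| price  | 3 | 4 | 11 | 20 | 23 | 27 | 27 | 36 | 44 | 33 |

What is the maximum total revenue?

Consider every possible first cut. v[k] is the best of p[i]+v[k−i] over all sellable i≤k.
v[1] = 3
v[2] = max(3+3, 4+0) = 6
v[3] = max(3+6, 4+3, 11+0) = 11
v[4] = max(3+11, 4+6, 11+3, 20+0) = 20
v[5] = max(3+20, 4+11, 11+6, 20+3, 23+0) = 23
v[6] = max(3+23, 4+20, 11+11, 20+6, 23+3, 27+0) = 27
v[7] = max(3+27, 4+23, 11+20, …, 27+3, 27+0) = 31
v[8] = max(3+31, 4+27, 11+23, …, 27+3, 36+0) = 40
v[9] = max(3+40, 4+31, 11+27, …, 36+3, 44+0) = 44
v[10] = max(3+44, 4+40, 11+31, …, 44+3, 33+0) = 47
One optimal cutting: 9 + 1 → $44 + $3 = $47.

47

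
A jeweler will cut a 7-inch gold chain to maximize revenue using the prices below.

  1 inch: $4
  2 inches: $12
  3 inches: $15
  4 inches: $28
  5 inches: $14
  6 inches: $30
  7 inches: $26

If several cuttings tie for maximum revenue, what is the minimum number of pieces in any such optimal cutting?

Let r[k] be the best obtainable value from length k. For each k, try every first piece i and keep the best of price[i] + r[k−i].
r[1] = 4
r[2] = max(4+4, 12+0) = 12
r[3] = max(4+12, 12+4, 15+0) = 16
r[4] = max(4+16, 12+12, 15+4, 28+0) = 28
r[5] = max(4+28, 12+16, 15+12, 28+4, 14+0) = 32
r[6] = max(4+32, 12+28, 15+16, 28+12, 14+4, 30+0) = 40
r[7] = max(4+40, 12+32, 15+28, …, 30+4, 26+0) = 44
Maximum revenue is $44.
Now minimize piece count subject to staying optimal: for each k, pieces[k] = 1 + min over i with p[i]+r[k−i]=r[k] of pieces[k−i].
pieces[4] = 1
pieces[5] = 2
pieces[6] = 2
pieces[7] = 3

3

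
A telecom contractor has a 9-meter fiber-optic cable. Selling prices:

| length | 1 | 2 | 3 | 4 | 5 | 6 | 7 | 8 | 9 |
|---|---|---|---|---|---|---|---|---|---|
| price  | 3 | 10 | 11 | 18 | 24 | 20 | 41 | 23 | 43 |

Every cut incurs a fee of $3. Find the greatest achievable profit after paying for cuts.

Let r[k] be the best obtainable value from length k. For each k, try every first piece i and keep the best of price[i] + r[k−i] minus the 3 cut fee when i<k.
r[1] = 3
r[2] = max(3+3-3, 10+0) = 10
r[3] = max(3+10-3, 10+3-3, 11+0) = 11
r[4] = max(3+11-3, 10+10-3, 11+3-3, 18+0) = 18
r[5] = max(3+18-3, 10+11-3, 11+10-3, 18+3-3, 24+0) = 24
r[6] = max(3+24-3, 10+18-3, 11+11-3, 18+10-3, 24+3-3, 20+0) = 25
r[7] = max(3+25-3, 10+24-3, 11+18-3, …, 20+3-3, 41+0) = 41
r[8] = max(3+41-3, 10+25-3, 11+24-3, …, 41+3-3, 23+0) = 41
r[9] = max(3+41-3, 10+41-3, 11+25-3, …, 23+3-3, 43+0) = 48
One optimal plan: pieces 7 + 2 (1 cut) → $51 − $3 = $48.

48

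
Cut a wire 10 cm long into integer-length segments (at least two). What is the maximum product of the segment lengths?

Fill f[k] for k=2..10: at each k try every first piece i and multiply by the better of (k−i) uncut or f[k−i].
f[2] = 1·max(1,0) = 1·1 = 1
f[3] = 1·max(2,1) = 1·2 = 2
f[4] = 2·max(2,1) = 2·2 = 4
f[5] = 2·max(3,2) = 2·3 = 6
f[6] = 3·max(3,2) = 3·3 = 9
f[7] = 2·max(5,6) = 2·6 = 12
f[8] = 2·max(6,9) = 2·9 = 18
f[9] = 3·max(6,9) = 3·9 = 27
f[10] = 2·max(8,18) = 2·18 = 36
One optimal split: 3 + 3 + 2 + 2; product 3·3·2·2 = 36.

36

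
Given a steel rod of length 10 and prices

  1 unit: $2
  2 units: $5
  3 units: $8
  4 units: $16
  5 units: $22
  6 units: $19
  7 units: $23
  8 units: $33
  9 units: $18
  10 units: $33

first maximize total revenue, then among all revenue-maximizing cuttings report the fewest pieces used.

Build r[k] bottom-up: r[k] = max over allowed piece i of (p[i] + r[k−i]).
r[1] = 2
r[2] = max(2+2, 5+0) = 5
r[3] = max(2+5, 5+2, 8+0) = 8
r[4] = max(2+8, 5+5, 8+2, 16+0) = 16
r[5] = max(2+16, 5+8, 8+5, 16+2, 22+0) = 22
r[6] = max(2+22, 5+16, 8+8, 16+5, 22+2, 19+0) = 24
r[7] = max(2+24, 5+22, 8+16, …, 19+2, 23+0) = 27
r[8] = max(2+27, 5+24, 8+22, …, 23+2, 33+0) = 33
r[9] = max(2+33, 5+27, 8+24, …, 33+2, 18+0) = 38
r[10] = max(2+38, 5+33, 8+27, …, 18+2, 33+0) = 44
Maximum revenue is $44.
Now minimize piece count subject to staying optimal: for each k, pieces[k] = 1 + min over i with p[i]+r[k−i]=r[k] of pieces[k−i].
pieces[7] = 2
pieces[8] = 1
pieces[9] = 2
pieces[10] = 2

2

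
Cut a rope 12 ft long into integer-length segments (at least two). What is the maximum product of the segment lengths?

81

Define f[k] = max over 1≤i<k of i · max(k−i, f[k−i]); the inner max lets the remainder stay uncut if that's better.
f[2] = 1·max(1,0) = 1·1 = 1
f[3] = max(1·2, 2·1) = 2
f[4] = max(1·3, 2·2, 3·1) = 4
f[5] = max(1·4, 2·3, 3·2, 4·1) = 6
f[6] = max(1·6, 2·4, 3·3, 4·2, 5·1) = 9
f[7] = max(1·9, 2·6, 3·4, 4·3, 5·2, 6·1) = 12
f[8] = max(1·12, 2·9, 3·6, …, 6·2, 7·1) = 18
f[9] = max(1·18, 2·12, 3·9, …, 7·2, 8·1) = 27
f[10] = max(1·27, 2·18, 3·12, …, 8·2, 9·1) = 36
f[11] = max(1·36, 2·27, 3·18, …, 9·2, 10·1) = 54
f[12] = max(1·54, 2·36, 3·27, …, 10·2, 11·1) = 81
One optimal split: 3 + 3 + 3 + 3; product 3·3·3·3 = 81.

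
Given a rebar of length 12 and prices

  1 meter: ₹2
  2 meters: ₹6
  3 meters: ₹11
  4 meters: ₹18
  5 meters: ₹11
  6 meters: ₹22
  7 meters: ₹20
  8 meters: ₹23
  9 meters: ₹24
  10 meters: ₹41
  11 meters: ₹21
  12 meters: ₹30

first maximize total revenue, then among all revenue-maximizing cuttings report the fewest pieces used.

3

Consider every possible first cut. r[k] is the best of p[i]+r[k−i] over all sellable i≤k.
r[1] = 2
r[2] = max(2+2, 6+0) = 6
r[3] = max(2+6, 6+2, 11+0) = 11
r[4] = max(2+11, 6+6, 11+2, 18+0) = 18
r[5] = max(2+18, 6+11, 11+6, 18+2, 11+0) = 20
r[6] = max(2+20, 6+18, 11+11, 18+6, 11+2, 22+0) = 24
r[7] = max(2+24, 6+20, 11+18, …, 22+2, 20+0) = 29
r[8] = max(2+29, 6+24, 11+20, …, 20+2, 23+0) = 36
r[9] = max(2+36, 6+29, 11+24, …, 23+2, 24+0) = 38
r[10] = max(2+38, 6+36, 11+29, …, 24+2, 41+0) = 42
r[11] = max(2+42, 6+38, 11+36, …, 41+2, 21+0) = 47
r[12] = max(2+47, 6+42, 11+38, …, 21+2, 30+0) = 54
Maximum revenue is ₹54.
Now minimize piece count subject to staying optimal: for each k, pieces[k] = 1 + min over i with p[i]+r[k−i]=r[k] of pieces[k−i].
pieces[9] = 3
pieces[10] = 3
pieces[11] = 3
pieces[12] = 3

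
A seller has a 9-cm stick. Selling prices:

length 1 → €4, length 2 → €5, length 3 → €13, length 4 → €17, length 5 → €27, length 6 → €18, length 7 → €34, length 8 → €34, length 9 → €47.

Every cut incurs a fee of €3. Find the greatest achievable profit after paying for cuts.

Let r[k] be the best obtainable value from length k. For each k, try every first piece i and keep the best of price[i] + r[k−i] minus the 3 cut fee when i<k.
r[1] = 4
r[2] = max(4+4-3, 5+0) = 5
r[3] = max(4+5-3, 5+4-3, 13+0) = 13
r[4] = max(4+13-3, 5+5-3, 13+4-3, 17+0) = 17
r[5] = max(4+17-3, 5+13-3, 13+5-3, 17+4-3, 27+0) = 27
r[6] = max(4+27-3, 5+17-3, 13+13-3, 17+5-3, 27+4-3, 18+0) = 28
r[7] = max(4+28-3, 5+27-3, 13+17-3, …, 18+4-3, 34+0) = 34
r[8] = max(4+34-3, 5+28-3, 13+27-3, …, 34+4-3, 34+0) = 37
r[9] = max(4+37-3, 5+34-3, 13+28-3, …, 34+4-3, 47+0) = 47
Best is to make no cuts and sell whole for €47.

47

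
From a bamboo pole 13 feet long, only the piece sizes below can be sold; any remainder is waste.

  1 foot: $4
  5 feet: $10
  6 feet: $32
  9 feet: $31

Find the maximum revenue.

Let best[k] be the best obtainable value from length k. For each k, try every first piece i and keep the best of price[i] + best[k−i].
best[1] = 4
best[2] = 8  (first piece 1, then best[1]=4)
best[3] = 12  (first piece 1, then best[2]=8)
best[4] = 16  (first piece 1, then best[3]=12)
best[5] = 20  (first piece 1, then best[4]=16)
best[6] = 32
best[7] = 36  (first piece 1, then best[6]=32)
best[8] = 40  (first piece 1, then best[7]=36)
best[9] = 44  (first piece 1, then best[8]=40)
best[10] = 48  (first piece 1, then best[9]=44)
best[11] = 52  (first piece 1, then best[10]=48)
best[12] = 64  (first piece 6, then best[6]=32)
best[13] = 68  (first piece 1, then best[12]=64)
One optimal cutting: 6 + 6 + 1 → $68.

68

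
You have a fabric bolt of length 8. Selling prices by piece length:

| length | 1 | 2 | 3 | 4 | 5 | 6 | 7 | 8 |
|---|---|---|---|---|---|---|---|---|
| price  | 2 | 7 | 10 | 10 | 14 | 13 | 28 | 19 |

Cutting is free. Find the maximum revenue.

Build R[k] bottom-up: R[k] = max over allowed piece i of (p[i] + R[k−i]).
R[1] = 2
R[2] = max(2+2, 7+0) = 7
R[3] = max(2+7, 7+2, 10+0) = 10
R[4] = max(2+10, 7+7, 10+2, 10+0) = 14
R[5] = max(2+14, 7+10, 10+7, 10+2, 14+0) = 17
R[6] = max(2+17, 7+14, 10+10, 10+7, 14+2, 13+0) = 21
R[7] = max(2+21, 7+17, 10+14, …, 13+2, 28+0) = 28
R[8] = max(2+28, 7+21, 10+17, …, 28+2, 19+0) = 30
One optimal cutting: 7 + 1 → $28 + $2 = $30.

30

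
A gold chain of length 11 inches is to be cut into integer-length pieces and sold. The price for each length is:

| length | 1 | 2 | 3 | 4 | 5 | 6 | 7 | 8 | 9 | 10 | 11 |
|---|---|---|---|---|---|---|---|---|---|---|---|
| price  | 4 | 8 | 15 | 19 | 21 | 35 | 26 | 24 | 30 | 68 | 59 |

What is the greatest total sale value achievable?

Consider every possible first cut. v[k] is the best of p[i]+v[k−i] over all sellable i≤k.
v[1] = 4
v[2] = max(4+4, 8+0) = 8
v[3] = max(4+8, 8+4, 15+0) = 15
v[4] = max(4+15, 8+8, 15+4, 19+0) = 19
v[5] = max(4+19, 8+15, 15+8, 19+4, 21+0) = 23
v[6] = max(4+23, 8+19, 15+15, 19+8, 21+4, 35+0) = 35
v[7] = max(4+35, 8+23, 15+19, …, 35+4, 26+0) = 39
v[8] = max(4+39, 8+35, 15+23, …, 26+4, 24+0) = 43
v[9] = max(4+43, 8+39, 15+35, …, 24+4, 30+0) = 50
v[10] = max(4+50, 8+43, 15+39, …, 30+4, 68+0) = 68
v[11] = max(4+68, 8+50, 15+43, …, 68+4, 59+0) = 72
One optimal cutting: 10 + 1 → $68 + $4 = $72.

72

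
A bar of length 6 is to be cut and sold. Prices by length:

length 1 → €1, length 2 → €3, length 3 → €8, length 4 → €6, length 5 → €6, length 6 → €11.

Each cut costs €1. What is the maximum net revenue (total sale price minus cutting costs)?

15

Consider every possible first cut. r[k] is the best of p[i]+r[k−i] over all sellable i≤k, charging 1 whenever i<k.
r[1] = 1
r[2] = max(1+1-1, 3+0) = 3
r[3] = max(1+3-1, 3+1-1, 8+0) = 8
r[4] = max(1+8-1, 3+3-1, 8+1-1, 6+0) = 8
r[5] = max(1+8-1, 3+8-1, 8+3-1, 6+1-1, 6+0) = 10
r[6] = max(1+10-1, 3+8-1, 8+8-1, 6+3-1, 6+1-1, 11+0) = 15
One optimal plan: pieces 3 + 3 (1 cut) → €16 − €1 = €15.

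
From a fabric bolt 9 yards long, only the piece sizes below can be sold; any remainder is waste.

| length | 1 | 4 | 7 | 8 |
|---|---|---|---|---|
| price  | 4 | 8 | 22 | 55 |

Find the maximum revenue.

59

Let f[k] be the best obtainable value from length k. For each k, try every first piece i and keep the best of price[i] + f[k−i].
f[1] = 4
f[2] = 8  (first piece 1, then f[1]=4)
f[3] = 12  (first piece 1, then f[2]=8)
f[4] = 16  (first piece 1, then f[3]=12)
f[5] = 20  (first piece 1, then f[4]=16)
f[6] = 24  (first piece 1, then f[5]=20)
f[7] = 28  (first piece 1, then f[6]=24)
f[8] = 55
f[9] = 59  (first piece 1, then f[8]=55)
One optimal cutting: 8 + 1 → $59.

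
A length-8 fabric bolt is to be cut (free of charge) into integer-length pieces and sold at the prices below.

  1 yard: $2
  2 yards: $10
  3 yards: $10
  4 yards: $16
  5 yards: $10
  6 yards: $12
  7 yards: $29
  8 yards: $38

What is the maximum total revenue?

Let r[k] be the best obtainable value from length k. For each k, try every first piece i and keep the best of price[i] + r[k−i].
r[1] = 2
r[2] = 10
r[3] = 12  (first piece 1, then r[2]=10)
r[4] = 20  (first piece 2, then r[2]=10)
r[5] = 22  (first piece 1, then r[4]=20)
r[6] = 30  (first piece 2, then r[4]=20)
r[7] = 32  (first piece 1, then r[6]=30)
r[8] = 40  (first piece 2, then r[6]=30)
One optimal cutting: 2 + 2 + 2 + 2 → $10 + $10 + $10 + $10 = $40.

40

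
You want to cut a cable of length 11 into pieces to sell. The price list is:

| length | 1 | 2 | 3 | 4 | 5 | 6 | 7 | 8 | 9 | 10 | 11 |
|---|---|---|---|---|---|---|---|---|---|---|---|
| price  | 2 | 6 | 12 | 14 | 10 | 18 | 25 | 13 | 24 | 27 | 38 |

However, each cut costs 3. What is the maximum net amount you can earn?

38

Build v[k] bottom-up: v[k] = max over allowed piece i of (p[i] + v[k−i]) − 3 per cut.
v[1] = 2
v[2] = 6
v[3] = 12
v[4] = 14
v[5] = 15  (first piece 2, then v[3]=12)
v[6] = 21  (first piece 3, then v[3]=12)
v[7] = 25
v[8] = 25  (first piece 4, then v[4]=14)
v[9] = 30  (first piece 3, then v[6]=21)
v[10] = 34  (first piece 3, then v[7]=25)
v[11] = 38
Best is to make no cuts and sell whole for 38.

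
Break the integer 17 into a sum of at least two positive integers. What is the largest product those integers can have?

486

Let g[k] be the best product for length k (with at least one cut). For each first piece i, the rest contributes max(k−i, g[k−i]).
g[2] = 1×max(1,0) = 1×1 = 1
g[3] = max(1×2, 2×1) = 2
g[4] = max(1×3, 2×2, 3×1) = 4
g[5] = max(1×4, 2×3, 3×2, 4×1) = 6
g[6] = max(1×6, 2×4, 3×3, 4×2, 5×1) = 9
g[7] = max(1×9, 2×6, 3×4, 4×3, 5×2, 6×1) = 12
g[8] = max(1×12, 2×9, 3×6, …, 6×2, 7×1) = 18
g[9] = max(1×18, 2×12, 3×9, …, 7×2, 8×1) = 27
g[10] = max(1×27, 2×18, 3×12, …, 8×2, 9×1) = 36
g[11] = max(1×36, 2×27, 3×18, …, 9×2, 10×1) = 54
g[12] = max(1×54, 2×36, 3×27, …, 10×2, 11×1) = 81
g[13] = max(1×81, 2×54, 3×36, …, 11×2, 12×1) = 108
g[14] = max(1×108, 2×81, 3×54, …, 12×2, 13×1) = 162
g[15] = max(1×162, 2×108, 3×81, …, 13×2, 14×1) = 243
g[16] = max(1×243, 2×162, 3×108, …, 14×2, 15×1) = 324
g[17] = max(1×324, 2×243, 3×162, …, 15×2, 16×1) = 486
One optimal split: 3 + 3 + 3 + 3 + 3 + 2; product 3×3×3×3×3×2 = 486.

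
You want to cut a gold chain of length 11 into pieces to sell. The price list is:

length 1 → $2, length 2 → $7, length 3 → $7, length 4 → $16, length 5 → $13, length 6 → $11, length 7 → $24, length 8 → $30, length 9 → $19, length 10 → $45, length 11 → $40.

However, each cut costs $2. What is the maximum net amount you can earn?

45

Let net[k] be the best obtainable value from length k. For each k, try every first piece i and keep the best of price[i] + net[k−i] minus the 2 cut fee when i<k.
net[1] = 2
net[2] = 7
net[3] = 7  (first piece 1, then net[2]=7)
net[4] = 16
net[5] = 16  (first piece 1, then net[4]=16)
net[6] = 21  (first piece 2, then net[4]=16)
net[7] = 24
net[8] = 30  (first piece 4, then net[4]=16)
net[9] = 30  (first piece 1, then net[8]=30)
net[10] = 45
net[11] = 45  (first piece 1, then net[10]=45)
One optimal plan: pieces 10 + 1 (1 cut) → $47 − $2 = $45.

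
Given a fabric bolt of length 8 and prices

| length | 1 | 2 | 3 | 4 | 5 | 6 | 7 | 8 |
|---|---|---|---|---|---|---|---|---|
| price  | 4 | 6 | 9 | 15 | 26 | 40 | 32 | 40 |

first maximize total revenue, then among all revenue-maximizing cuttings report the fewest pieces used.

3

Consider every possible first cut. r[k] is the best of p[i]+r[k−i] over all sellable i≤k.
r[1] = 4
r[2] = 8  (first piece 1, then r[1]=4)
r[3] = 12  (first piece 1, then r[2]=8)
r[4] = 16  (first piece 1, then r[3]=12)
r[5] = 26
r[6] = 40
r[7] = 44  (first piece 1, then r[6]=40)
r[8] = 48  (first piece 1, then r[7]=44)
Maximum revenue is $48.
Now minimize piece count subject to staying optimal: for each k, pieces[k] = 1 + min over i with p[i]+r[k−i]=r[k] of pieces[k−i].
pieces[5] = 1
pieces[6] = 1
pieces[7] = 2
pieces[8] = 3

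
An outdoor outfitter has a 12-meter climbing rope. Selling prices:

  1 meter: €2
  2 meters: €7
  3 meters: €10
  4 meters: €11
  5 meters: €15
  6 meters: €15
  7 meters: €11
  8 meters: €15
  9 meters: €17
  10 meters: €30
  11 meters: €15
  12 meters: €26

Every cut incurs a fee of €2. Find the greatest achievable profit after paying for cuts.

Let r[k] be the best obtainable value from length k. For each k, try every first piece i and keep the best of price[i] + r[k−i] minus the 2 cut fee when i<k.
r[1] = 2
r[2] = 7
r[3] = 10
r[4] = 12  (first piece 2, then r[2]=7)
r[5] = 15  (first piece 2, then r[3]=10)
r[6] = 18  (first piece 3, then r[3]=10)
r[7] = 20  (first piece 2, then r[5]=15)
r[8] = 23  (first piece 2, then r[6]=18)
r[9] = 26  (first piece 3, then r[6]=18)
r[10] = 30
r[11] = 31  (first piece 2, then r[9]=26)
r[12] = 35  (first piece 2, then r[10]=30)
One optimal plan: pieces 10 + 2 (1 cut) → €37 − €2 = €35.

35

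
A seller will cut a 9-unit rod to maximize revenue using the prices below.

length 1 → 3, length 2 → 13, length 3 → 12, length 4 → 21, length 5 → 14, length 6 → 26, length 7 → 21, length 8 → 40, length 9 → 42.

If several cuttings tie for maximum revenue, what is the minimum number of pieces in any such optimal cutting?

Let r[k] be the best obtainable value from length k. For each k, try every first piece i and keep the best of price[i] + r[k−i].
r[1] = 3
r[2] = max(3+3, 13+0) = 13
r[3] = max(3+13, 13+3, 12+0) = 16
r[4] = max(3+16, 13+13, 12+3, 21+0) = 26
r[5] = max(3+26, 13+16, 12+13, 21+3, 14+0) = 29
r[6] = max(3+29, 13+26, 12+16, 21+13, 14+3, 26+0) = 39
r[7] = max(3+39, 13+29, 12+26, …, 26+3, 21+0) = 42
r[8] = max(3+42, 13+39, 12+29, …, 21+3, 40+0) = 52
r[9] = max(3+52, 13+42, 12+39, …, 40+3, 42+0) = 55
Maximum revenue is 55.
Now minimize piece count subject to staying optimal: for each k, pieces[k] = 1 + min over i with p[i]+r[k−i]=r[k] of pieces[k−i].
pieces[6] = 3
pieces[7] = 4
pieces[8] = 4
pieces[9] = 5

5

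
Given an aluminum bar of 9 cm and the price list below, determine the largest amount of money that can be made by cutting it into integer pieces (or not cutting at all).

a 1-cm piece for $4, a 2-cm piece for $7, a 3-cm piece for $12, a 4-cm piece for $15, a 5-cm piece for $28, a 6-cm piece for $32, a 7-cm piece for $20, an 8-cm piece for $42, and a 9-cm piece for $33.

Let best[k] be the best obtainable value from length k. For each k, try every first piece i and keep the best of price[i] + best[k−i].
best[1] = 4
best[2] = max(4+4, 7+0) = 8
best[3] = max(4+8, 7+4, 12+0) = 12
best[4] = max(4+12, 7+8, 12+4, 15+0) = 16
best[5] = max(4+16, 7+12, 12+8, 15+4, 28+0) = 28
best[6] = max(4+28, 7+16, 12+12, 15+8, 28+4, 32+0) = 32
best[7] = max(4+32, 7+28, 12+16, …, 32+4, 20+0) = 36
best[8] = max(4+36, 7+32, 12+28, …, 20+4, 42+0) = 42
best[9] = max(4+42, 7+36, 12+32, …, 42+4, 33+0) = 46
One optimal cutting: 8 + 1 → $42 + $4 = $46.

46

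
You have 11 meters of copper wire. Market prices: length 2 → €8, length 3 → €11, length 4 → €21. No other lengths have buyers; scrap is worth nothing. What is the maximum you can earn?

53

Consider every possible first cut. best[k] is the best of p[i]+best[k−i] over all sellable i≤k.
best[1] = 0
best[2] = 8
best[3] = 11
best[4] = 21
best[5] = 21
best[6] = 29  (first piece 2, then best[4]=21)
best[7] = 32  (first piece 3, then best[4]=21)
best[8] = 42  (first piece 4, then best[4]=21)
best[9] = 42
best[10] = 50  (first piece 2, then best[8]=42)
best[11] = 53  (first piece 3, then best[8]=42)
One optimal cutting: 4 + 4 + 3 → €53.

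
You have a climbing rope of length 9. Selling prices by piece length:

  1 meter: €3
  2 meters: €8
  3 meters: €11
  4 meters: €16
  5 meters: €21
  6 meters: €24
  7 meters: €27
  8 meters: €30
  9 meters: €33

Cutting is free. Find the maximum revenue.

37

Build v[k] bottom-up: v[k] = max over allowed piece i of (p[i] + v[k−i]).
v[1] = 3
v[2] = max(3+3, 8+0) = 8
v[3] = max(3+8, 8+3, 11+0) = 11
v[4] = max(3+11, 8+8, 11+3, 16+0) = 16
v[5] = max(3+16, 8+11, 11+8, 16+3, 21+0) = 21
v[6] = max(3+21, 8+16, 11+11, 16+8, 21+3, 24+0) = 24
v[7] = max(3+24, 8+21, 11+16, …, 24+3, 27+0) = 29
v[8] = max(3+29, 8+24, 11+21, …, 27+3, 30+0) = 32
v[9] = max(3+32, 8+29, 11+24, …, 30+3, 33+0) = 37
One optimal cutting: 5 + 2 + 2 → €21 + €8 + €8 = €37.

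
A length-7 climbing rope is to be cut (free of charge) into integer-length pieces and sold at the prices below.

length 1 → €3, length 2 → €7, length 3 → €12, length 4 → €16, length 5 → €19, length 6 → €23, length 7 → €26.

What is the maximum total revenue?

Consider every possible first cut. r[k] is the best of p[i]+r[k−i] over all sellable i≤k.
r[1] = 3
r[2] = max(3+3, 7+0) = 7
r[3] = max(3+7, 7+3, 12+0) = 12
r[4] = max(3+12, 7+7, 12+3, 16+0) = 16
r[5] = max(3+16, 7+12, 12+7, 16+3, 19+0) = 19
r[6] = max(3+19, 7+16, 12+12, 16+7, 19+3, 23+0) = 24
r[7] = max(3+24, 7+19, 12+16, …, 23+3, 26+0) = 28
One optimal cutting: 4 + 3 → €16 + €12 = €28.

28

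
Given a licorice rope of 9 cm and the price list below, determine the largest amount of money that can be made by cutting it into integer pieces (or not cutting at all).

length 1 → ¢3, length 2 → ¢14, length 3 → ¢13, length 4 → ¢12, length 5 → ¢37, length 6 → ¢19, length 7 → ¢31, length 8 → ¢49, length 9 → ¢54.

Consider every possible first cut. r[k] is the best of p[i]+r[k−i] over all sellable i≤k.
r[1] = 3
r[2] = 14
r[3] = 17  (first piece 1, then r[2]=14)
r[4] = 28  (first piece 2, then r[2]=14)
r[5] = 37
r[6] = 42  (first piece 2, then r[4]=28)
r[7] = 51  (first piece 2, then r[5]=37)
r[8] = 56  (first piece 2, then r[6]=42)
r[9] = 65  (first piece 2, then r[7]=51)
One optimal cutting: 5 + 2 + 2 → ¢37 + ¢14 + ¢14 = ¢65.

65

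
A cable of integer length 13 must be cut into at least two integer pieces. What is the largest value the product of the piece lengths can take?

Let prod[k] be the best product for length k (with at least one cut). For each first piece i, the rest contributes max(k−i, prod[k−i]).
prod[2] = 1*max(1,0) = 1*1 = 1
prod[3] = 1*max(2,1) = 1*2 = 2
prod[4] = 2*max(2,1) = 2*2 = 4
prod[5] = 2*max(3,2) = 2*3 = 6
prod[6] = 3*max(3,2) = 3*3 = 9
prod[7] = 2*max(5,6) = 2*6 = 12
prod[8] = 2*max(6,9) = 2*9 = 18
prod[9] = 3*max(6,9) = 3*9 = 27
prod[10] = 2*max(8,18) = 2*18 = 36
prod[11] = 2*max(9,27) = 2*27 = 54
prod[12] = 3*max(9,27) = 3*27 = 81
prod[13] = 2*max(11,54) = 2*54 = 108
One optimal split: 3 + 3 + 3 + 2 + 2; product 3*3*3*2*2 = 108.

108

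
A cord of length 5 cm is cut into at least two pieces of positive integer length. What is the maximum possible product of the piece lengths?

Let f[k] be the best product for length k (with at least one cut). For each first piece i, the rest contributes max(k−i, f[k−i]).
f[2] = 1*max(1,0) = 1*1 = 1
f[3] = max(1*2, 2*1) = 2
f[4] = max(1*3, 2*2, 3*1) = 4
f[5] = max(1*4, 2*3, 3*2, 4*1) = 6
One optimal split: 3 + 2; product 3*2 = 6.

6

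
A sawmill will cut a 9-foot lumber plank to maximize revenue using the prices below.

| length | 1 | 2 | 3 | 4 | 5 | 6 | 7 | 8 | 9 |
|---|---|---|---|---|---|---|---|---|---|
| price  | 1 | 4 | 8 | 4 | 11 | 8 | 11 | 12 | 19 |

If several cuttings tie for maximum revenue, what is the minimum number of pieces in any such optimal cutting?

3

Consider every possible first cut. r[k] is the best of p[i]+r[k−i] over all sellable i≤k.
r[1] = 1
r[2] = max(1+1, 4+0) = 4
r[3] = max(1+4, 4+1, 8+0) = 8
r[4] = max(1+8, 4+4, 8+1, 4+0) = 9
r[5] = max(1+9, 4+8, 8+4, 4+1, 11+0) = 12
r[6] = max(1+12, 4+9, 8+8, 4+4, 11+1, 8+0) = 16
r[7] = max(1+16, 4+12, 8+9, …, 8+1, 11+0) = 17
r[8] = max(1+17, 4+16, 8+12, …, 11+1, 12+0) = 20
r[9] = max(1+20, 4+17, 8+16, …, 12+1, 19+0) = 24
Maximum revenue is $24.
Now minimize piece count subject to staying optimal: for each k, pieces[k] = 1 + min over i with p[i]+r[k−i]=r[k] of pieces[k−i].
pieces[6] = 2
pieces[7] = 3
pieces[8] = 3
pieces[9] = 3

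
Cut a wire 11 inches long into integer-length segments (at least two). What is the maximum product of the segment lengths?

54

Fill m[k] for k=2..11: at each k try every first piece i and multiply by the better of (k−i) uncut or m[k−i].
m[2] = 1×max(1,0) = 1×1 = 1
m[3] = 1×max(2,1) = 1×2 = 2
m[4] = 2×max(2,1) = 2×2 = 4
m[5] = 2×max(3,2) = 2×3 = 6
m[6] = 3×max(3,2) = 3×3 = 9
m[7] = 2×max(5,6) = 2×6 = 12
m[8] = 2×max(6,9) = 2×9 = 18
m[9] = 3×max(6,9) = 3×9 = 27
m[10] = 2×max(8,18) = 2×18 = 36
m[11] = 2×max(9,27) = 2×27 = 54
One optimal split: 3 + 3 + 3 + 2; product 3×3×3×2 = 54.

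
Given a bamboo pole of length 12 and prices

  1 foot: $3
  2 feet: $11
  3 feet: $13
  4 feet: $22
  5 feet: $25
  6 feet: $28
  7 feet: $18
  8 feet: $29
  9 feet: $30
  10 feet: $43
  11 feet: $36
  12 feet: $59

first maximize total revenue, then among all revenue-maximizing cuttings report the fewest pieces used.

3

Consider every possible first cut. r[k] is the best of p[i]+r[k−i] over all sellable i≤k.
r[1] = 3
r[2] = max(3+3, 11+0) = 11
r[3] = max(3+11, 11+3, 13+0) = 14
r[4] = max(3+14, 11+11, 13+3, 22+0) = 22
r[5] = max(3+22, 11+14, 13+11, 22+3, 25+0) = 25
r[6] = max(3+25, 11+22, 13+14, 22+11, 25+3, 28+0) = 33
r[7] = max(3+33, 11+25, 13+22, …, 28+3, 18+0) = 36
r[8] = max(3+36, 11+33, 13+25, …, 18+3, 29+0) = 44
r[9] = max(3+44, 11+36, 13+33, …, 29+3, 30+0) = 47
r[10] = max(3+47, 11+44, 13+36, …, 30+3, 43+0) = 55
r[11] = max(3+55, 11+47, 13+44, …, 43+3, 36+0) = 58
r[12] = max(3+58, 11+55, 13+47, …, 36+3, 59+0) = 66
Maximum revenue is $66.
Now minimize piece count subject to staying optimal: for each k, pieces[k] = 1 + min over i with p[i]+r[k−i]=r[k] of pieces[k−i].
pieces[9] = 2
pieces[10] = 3
pieces[11] = 3
pieces[12] = 3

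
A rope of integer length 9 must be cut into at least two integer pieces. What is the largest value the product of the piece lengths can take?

27

Fill m[k] for k=2..9: at each k try every first piece i and multiply by the better of (k−i) uncut or m[k−i].
m[2] = 1·max(1,0) = 1·1 = 1
m[3] = 1·max(2,1) = 1·2 = 2
m[4] = 2·max(2,1) = 2·2 = 4
m[5] = 2·max(3,2) = 2·3 = 6
m[6] = 3·max(3,2) = 3·3 = 9
m[7] = 2·max(5,6) = 2·6 = 12
m[8] = 2·max(6,9) = 2·9 = 18
m[9] = 3·max(6,9) = 3·9 = 27
One optimal split: 3 + 3 + 3; product 3·3·3 = 27.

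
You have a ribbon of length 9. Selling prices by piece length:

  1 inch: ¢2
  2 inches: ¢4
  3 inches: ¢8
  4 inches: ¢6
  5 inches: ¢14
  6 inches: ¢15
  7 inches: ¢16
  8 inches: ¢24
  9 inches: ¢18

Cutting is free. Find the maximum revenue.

26

Let best[k] be the best obtainable value from length k. For each k, try every first piece i and keep the best of price[i] + best[k−i].
best[1] = 2
best[2] = 4  (first piece 1, then best[1]=2)
best[3] = 8
best[4] = 10  (first piece 1, then best[3]=8)
best[5] = 14
best[6] = 16  (first piece 1, then best[5]=14)
best[7] = 18  (first piece 1, then best[6]=16)
best[8] = 24
best[9] = 26  (first piece 1, then best[8]=24)
One optimal cutting: 8 + 1 → ¢24 + ¢2 = ¢26.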